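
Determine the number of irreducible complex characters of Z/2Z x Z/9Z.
18

Working: The number of irreducible complex representations of a finite group equals its number of conjugacy classes. Z/2Z x Z/9Z is abelian of order 18, so every element is its own conjugacy class: 18 classes, so Z/2Z x Z/9Z (order 18) has exactly 18 irreducible complex representations.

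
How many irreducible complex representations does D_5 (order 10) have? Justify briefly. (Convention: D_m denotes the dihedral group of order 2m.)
4

Explanation: The number of irreducible complex representations of a finite group equals its number of conjugacy classes. D_5 has 4 conjugacy classes ((n+3)/2 for n odd), so D_5 (order 10) has exactly 4 irreducible complex representations.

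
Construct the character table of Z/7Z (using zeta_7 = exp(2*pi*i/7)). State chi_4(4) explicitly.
Character table of Z/7Z (irreps indexed chi_0,...,chi_6 with chi_k(m) = zeta_7^(k*m), zeta_7 = exp(2*pi*i/7)):
  irrep \ class  {0} (size 1)  {1} (size 1)    {2} (size 1)    {3} (size 1)    {4} (size 1)    {5} (size 1)    {6} (size 1)  
  chi_0          1             1               1               1               1               1               1             
  chi_1          1             exp(2*I*pi/7)   exp(4*I*pi/7)   exp(6*I*pi/7)   exp(-6*I*pi/7)  exp(-4*I*pi/7)  exp(-2*I*pi/7)
  chi_2          1             exp(4*I*pi/7)   exp(-6*I*pi/7)  exp(-2*I*pi/7)  exp(2*I*pi/7)   exp(6*I*pi/7)   exp(-4*I*pi/7)
  chi_3          1             exp(6*I*pi/7)   exp(-2*I*pi/7)  exp(4*I*pi/7)   exp(-4*I*pi/7)  exp(2*I*pi/7)   exp(-6*I*pi/7)
  chi_4          1             exp(-6*I*pi/7)  exp(2*I*pi/7)   exp(-4*I*pi/7)  exp(4*I*pi/7)   exp(-2*I*pi/7)  exp(6*I*pi/7) 
  chi_5          1             exp(-4*I*pi/7)  exp(6*I*pi/7)   exp(2*I*pi/7)   exp(-2*I*pi/7)  exp(-6*I*pi/7)  exp(4*I*pi/7) 
  chi_6          1             exp(-2*I*pi/7)  exp(-4*I*pi/7)  exp(-6*I*pi/7)  exp(6*I*pi/7)   exp(4*I*pi/7)   exp(2*I*pi/7) 

Spot check: chi_4(4) = zeta_7^(4*4) = zeta_7^16 = exp(4*I*pi/7).

Why: Z/7Z is abelian, so all 7 irreducible complex representations are 1-dimensional. They are given by chi_k(m) = zeta_7^(k*m) for k = 0,...,6. Row orthogonality: sum_m chi_k(m) conj(chi_l(m)) = 7 * [k = l].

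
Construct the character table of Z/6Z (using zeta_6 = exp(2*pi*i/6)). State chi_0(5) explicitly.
Character table of Z/6Z (irreps indexed chi_0,...,chi_5 with chi_k(m) = zeta_6^(k*m), zeta_6 = exp(2*pi*i/6)):
  irrep \ class  {0} (size 1)  {1} (size 1)    {2} (size 1)    {3} (size 1)  {4} (size 1)    {5} (size 1)  
  chi_0          1             1               1               1             1               1             
  chi_1          1             exp(I*pi/3)     exp(2*I*pi/3)   -1            exp(-2*I*pi/3)  exp(-I*pi/3)  
  chi_2          1             exp(2*I*pi/3)   exp(-2*I*pi/3)  1             exp(2*I*pi/3)   exp(-2*I*pi/3)
  chi_3          1             -1              1               -1            1               -1            
  chi_4          1             exp(-2*I*pi/3)  exp(2*I*pi/3)   1             exp(-2*I*pi/3)  exp(2*I*pi/3) 
  chi_5          1             exp(-I*pi/3)    exp(-2*I*pi/3)  -1            exp(2*I*pi/3)   exp(I*pi/3)   

Spot check: chi_0(5) = zeta_6^(0*5) = zeta_6^0 = 1.

Reasoning: Z/6Z is abelian, so all 6 irreducible complex representations are 1-dimensional. They are given by chi_k(m) = zeta_6^(k*m) for k = 0,...,5. Row orthogonality: sum_m chi_k(m) conj(chi_l(m)) = 6 * [k = l].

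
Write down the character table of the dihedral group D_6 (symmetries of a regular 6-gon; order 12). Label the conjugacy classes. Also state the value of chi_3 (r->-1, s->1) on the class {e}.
Conjugacy classes: {e} of size 1, {r^3} of size 1, {r^1, r^5} of size 2, {r^2, r^4} of size 2, {s, sr^2, ...} of size 3, {sr, sr^3, ...} of size 3.
Character table:
  irrep \ class              {e} (size 1)  {r^3} (size 1)  {r^1, r^5} (size 2)  {r^2, r^4} (size 2)  {s, sr^2, ...} (size 3)  {sr, sr^3, ...} (size 3)
  chi_1 (triv)               1             1               1                    1                    1                        1                       
  chi_2 (sign: r->1, s->-1)  1             1               1                    1                    -1                       -1                      
  chi_3 (r->-1, s->1)        1             -1              -1                   1                    1                        -1                      
  chi_4 (r->-1, s->-1)       1             -1              -1                   1                    -1                       1                       
  chi_5 (2d, j=1)            2             -2              1                    -1                   0                        0                       
  chi_6 (2d, j=2)            2             2               -1                   -1                   0                        0                       

Spot check: chi_3 (r->-1, s->1) on {e} = 1.

Details: D_6 has order 2*6 = 12 with 6 conjugacy classes, hence 6 irreducibles. Sum of squared dims 1 + 1 + 1 + 1 + 4 + 4 = 12 = |G|. Linear characters come from the abelianisation; the 2-dimensional irreps have character r^k -> 2*cos(2*pi*j*k/6), reflections -> 0.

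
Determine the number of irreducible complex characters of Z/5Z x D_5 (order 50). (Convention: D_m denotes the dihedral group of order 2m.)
20

Proof sketch: The number of irreducible complex representations of a finite group equals its number of conjugacy classes. For a direct product, #classes(G x H) = #classes(G) * #classes(H). Z/5Z has 5 classes (abelian), D_5 has 4 classes, so 5 * 4 = 20, so Z/5Z x D_5 (order 50) has exactly 20 irreducible complex representations.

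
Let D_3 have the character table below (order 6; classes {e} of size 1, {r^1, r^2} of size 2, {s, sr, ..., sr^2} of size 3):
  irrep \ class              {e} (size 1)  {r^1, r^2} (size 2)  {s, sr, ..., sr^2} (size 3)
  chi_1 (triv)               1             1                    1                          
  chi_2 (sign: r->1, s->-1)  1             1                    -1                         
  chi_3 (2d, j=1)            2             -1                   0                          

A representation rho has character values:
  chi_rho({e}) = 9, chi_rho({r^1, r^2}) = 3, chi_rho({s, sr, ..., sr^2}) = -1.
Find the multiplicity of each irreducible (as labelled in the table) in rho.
Multiplicities: chi_1: 2, chi_2: 3, chi_3: 2.

Working: Use <chi_rho, chi> = (1/|G|) sum_C |C| * chi_rho(C) * conj(chi(C)) with |G| = 6 for each irreducible chi in the table:
  <chi_rho, chi_1> = (1/6)[1*(9)*conj(1) + 2*(3)*conj(1) + 3*(-1)*conj(1)]
      = (1/6)[(9) + (6) + (-3)] = 12/6 = 2
  <chi_rho, chi_2> = (1/6)[1*(9)*conj(1) + 2*(3)*conj(1) + 3*(-1)*conj(-1)]
      = (1/6)[(9) + (6) + (3)] = 18/6 = 3
  <chi_rho, chi_3> = (1/6)[1*(9)*conj(2) + 2*(3)*conj(-1) + 3*(-1)*conj(0)]
      = (1/6)[(18) + (-6) + (0)] = 12/6 = 2
Dimension check: dim(rho) = sum (mult * dim) = 2*1 + 3*1 + 2*2 = 9 = chi_rho(e) = 9.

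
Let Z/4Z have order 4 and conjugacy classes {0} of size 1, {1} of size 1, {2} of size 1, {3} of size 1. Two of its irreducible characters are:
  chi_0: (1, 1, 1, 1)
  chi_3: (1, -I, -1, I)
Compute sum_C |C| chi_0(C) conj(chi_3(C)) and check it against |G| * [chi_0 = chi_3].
Sum = 0; so <chi_0, chi_3> = 0 (distinct irreducibles are orthogonal).

Solution. Compute term by term over conjugacy classes (|C| * chi_0(C) * conj(chi_3(C))):
  1*(1)*conj(1) + 1*(1)*conj(-I) + 1*(1)*conj(-1) + 1*(1)*conj(I)
  = (1) + (I) + (-1) + (-I)
  = 0.
(Exp terms are combined using exp(i*s)*conj(exp(i*t)) = exp(i*(s-t)), and sums of them are collapsed using the identity that for every m > 1 the m distinct m-th roots of unity sum to 0, e.g. 1 + exp(2*I*pi/3) + exp(-2*I*pi/3) = 0.)
Dividing by |G| = 4 gives 0/4 = 0, matching the row-orthogonality relation <chi_0, chi_3> = [chi_0 = chi_3].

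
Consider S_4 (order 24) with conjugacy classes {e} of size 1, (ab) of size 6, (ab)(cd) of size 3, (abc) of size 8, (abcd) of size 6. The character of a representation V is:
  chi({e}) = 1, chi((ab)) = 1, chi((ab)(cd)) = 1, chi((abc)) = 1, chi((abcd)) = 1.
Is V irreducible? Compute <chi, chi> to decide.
Irreducible: <chi, chi> = 1.

Derivation: <chi, chi> = (1/|G|) sum_C |C| * |chi(C)|^2 = (1/24)[1*|1|^2 + 6*|1|^2 + 3*|1|^2 + 8*|1|^2 + 6*|1|^2]
  = (1/24)[(1) + (6) + (3) + (8) + (6)] = 24/24 = 1.
A character is irreducible iff <chi, chi> = 1, so this representation is irreducible.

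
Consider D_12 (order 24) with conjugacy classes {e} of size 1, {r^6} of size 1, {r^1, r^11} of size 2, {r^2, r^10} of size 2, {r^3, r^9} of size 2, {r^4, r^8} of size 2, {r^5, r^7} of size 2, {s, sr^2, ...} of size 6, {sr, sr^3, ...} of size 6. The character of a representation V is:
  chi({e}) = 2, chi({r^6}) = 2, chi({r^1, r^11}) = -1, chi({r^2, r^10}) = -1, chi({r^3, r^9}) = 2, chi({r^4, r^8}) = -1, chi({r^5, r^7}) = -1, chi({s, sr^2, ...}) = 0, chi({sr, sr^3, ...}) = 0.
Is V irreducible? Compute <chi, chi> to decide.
Irreducible: <chi, chi> = 1.

<chi, chi> = (1/|G|) sum_C |C| * |chi(C)|^2 = (1/24)[1*|2|^2 + 1*|2|^2 + 2*|-1|^2 + 2*|-1|^2 + 2*|2|^2 + 2*|-1|^2 + 2*|-1|^2 + 6*|0|^2 + 6*|0|^2]
  = (1/24)[(4) + (4) + (2) + (2) + (8) + (2) + (2) + (0) + (0)] = 24/24 = 1.
A character is irreducible iff <chi, chi> = 1, so this representation is irreducible.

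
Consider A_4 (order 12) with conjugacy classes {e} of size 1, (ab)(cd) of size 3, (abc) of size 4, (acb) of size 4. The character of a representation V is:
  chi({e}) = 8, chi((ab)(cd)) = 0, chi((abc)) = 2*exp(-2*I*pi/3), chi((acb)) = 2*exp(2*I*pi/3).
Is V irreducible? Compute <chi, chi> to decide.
Not irreducible (reducible): <chi, chi> = 8 > 1.

Working: <chi, chi> = (1/|G|) sum_C |C| * |chi(C)|^2 = (1/12)[1*|8|^2 + 3*|0|^2 + 4*|2*exp(-2*I*pi/3)|^2 + 4*|2*exp(2*I*pi/3)|^2]
  = (1/12)[(64) + (0) + (16) + (16)] = 96/12 = 8.
(Exp terms are combined using exp(i*s)*conj(exp(i*t)) = exp(i*(s-t)), and sums of them are collapsed using the identity that for every m > 1 the m distinct m-th roots of unity sum to 0, e.g. 1 + exp(2*I*pi/3) + exp(-2*I*pi/3) = 0.)
A character is irreducible iff <chi, chi> = 1, so this representation is reducible.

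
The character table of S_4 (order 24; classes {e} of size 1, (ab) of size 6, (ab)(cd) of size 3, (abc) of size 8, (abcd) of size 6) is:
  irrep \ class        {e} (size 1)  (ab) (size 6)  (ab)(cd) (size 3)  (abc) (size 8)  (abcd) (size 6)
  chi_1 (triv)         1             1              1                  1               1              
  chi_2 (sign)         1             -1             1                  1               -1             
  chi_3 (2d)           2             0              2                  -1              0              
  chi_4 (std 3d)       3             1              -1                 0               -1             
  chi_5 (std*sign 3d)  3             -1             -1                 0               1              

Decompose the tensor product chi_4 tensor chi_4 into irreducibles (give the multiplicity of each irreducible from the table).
chi_4 tensor chi_4 = chi_1 + chi_3 + chi_4 + chi_5 (all other irreducibles have multiplicity 0).

Argument: The character of a tensor product is the pointwise product (chi_4 * chi_4)(C) = chi_4(C) * chi_4(C):
  {e}: (3)*(3), (ab): (1)*(1), (ab)(cd): (-1)*(-1), (abc): (0)*(0), (abcd): (-1)*(-1)
so (chi_4 * chi_4) takes values
  {e} -> 9, (ab) -> 1, (ab)(cd) -> 1, (abc) -> 0, (abcd) -> 1.
Now take the inner product of this character with each irreducible chi from the table, <chi_4*chi_4, chi> = (1/24) sum_C |C| (chi_4*chi_4)(C) conj(chi(C)):
  <chi_4*chi_4, chi_1> = (1/24)[1*(9)*conj(1) + 6*(1)*conj(1) + 3*(1)*conj(1) + 8*(0)*conj(1) + 6*(1)*conj(1)]
      = (1/24)[(9) + (6) + (3) + (0) + (6)] = 24/24 = 1
  <chi_4*chi_4, chi_2> = (1/24)[1*(9)*conj(1) + 6*(1)*conj(-1) + 3*(1)*conj(1) + 8*(0)*conj(1) + 6*(1)*conj(-1)]
      = (1/24)[(9) + (-6) + (3) + (0) + (-6)] = 0/24 = 0
  <chi_4*chi_4, chi_3> = (1/24)[1*(9)*conj(2) + 6*(1)*conj(0) + 3*(1)*conj(2) + 8*(0)*conj(-1) + 6*(1)*conj(0)]
      = (1/24)[(18) + (0) + (6) + (0) + (0)] = 24/24 = 1
  <chi_4*chi_4, chi_4> = (1/24)[1*(9)*conj(3) + 6*(1)*conj(1) + 3*(1)*conj(-1) + 8*(0)*conj(0) + 6*(1)*conj(-1)]
      = (1/24)[(27) + (6) + (-3) + (0) + (-6)] = 24/24 = 1
  <chi_4*chi_4, chi_5> = (1/24)[1*(9)*conj(3) + 6*(1)*conj(-1) + 3*(1)*conj(-1) + 8*(0)*conj(0) + 6*(1)*conj(1)]
      = (1/24)[(27) + (-6) + (-3) + (0) + (6)] = 24/24 = 1
Hence the multiplicities are chi_1: 1, chi_3: 1, chi_4: 1, chi_5: 1. Dimension check: dim(chi_4)*dim(chi_4) = 3*3 = 9 and sum (mult * dim) = 1*1 + 1*2 + 1*3 + 1*3 = 9.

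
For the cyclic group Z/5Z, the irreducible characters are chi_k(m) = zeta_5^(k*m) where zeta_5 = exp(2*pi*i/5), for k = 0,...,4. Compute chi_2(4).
chi_2(4) = zeta_5^8 = exp(-4*I*pi/5)

Working: chi_2(4) = zeta_5^(2*4) = zeta_5^8. Since zeta_5^5 = 1, this equals zeta_5^3 = exp(2*pi*i*3/5) = exp(-4*I*pi/5).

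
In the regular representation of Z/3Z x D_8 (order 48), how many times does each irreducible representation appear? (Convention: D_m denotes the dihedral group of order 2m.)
Each irreducible V_i of dimension d_i appears with multiplicity d_i, i.e. rho_reg = (direct sum over all irreducibles V_i) d_i V_i. The irreducible dimensions for Z/3Z x D_8 are 1, 1, 1, 1, 1, 1, 1, 1, 1, 1, 1, 1, 2, 2, 2, 2, 2, 2, 2, 2, 2: 12 irreducibles of dimension 1, each with multiplicity 1; 9 irreducibles of dimension 2, each with multiplicity 2. Total dimension 12*1*1 + 9*2*2 = 48 = |G|.

Justification: General theorem: in the regular representation of a finite group G, each irreducible appears with multiplicity equal to its dimension. Check: dim(rho_reg) = sum d_i^2 = 1 + 1 + 1 + 1 + 1 + 1 + 1 + 1 + 1 + 1 + 1 + 1 + 4 + 4 + 4 + 4 + 4 + 4 + 4 + 4 + 4 = 48 = |G|.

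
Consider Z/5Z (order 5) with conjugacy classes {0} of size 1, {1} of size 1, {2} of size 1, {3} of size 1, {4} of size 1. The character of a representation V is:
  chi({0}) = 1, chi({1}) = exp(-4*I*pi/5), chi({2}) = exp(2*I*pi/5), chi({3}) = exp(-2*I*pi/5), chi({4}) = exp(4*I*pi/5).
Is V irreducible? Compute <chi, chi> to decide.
Irreducible: <chi, chi> = 1.

Why: <chi, chi> = (1/|G|) sum_C |C| * |chi(C)|^2 = (1/5)[1*|1|^2 + 1*|exp(-4*I*pi/5)|^2 + 1*|exp(2*I*pi/5)|^2 + 1*|exp(-2*I*pi/5)|^2 + 1*|exp(4*I*pi/5)|^2]
  = (1/5)[(1) + (1) + (1) + (1) + (1)] = 5/5 = 1.
(Exp terms are combined using exp(i*s)*conj(exp(i*t)) = exp(i*(s-t)), and sums of them are collapsed using the identity that for every m > 1 the m distinct m-th roots of unity sum to 0, e.g. 1 + exp(2*I*pi/3) + exp(-2*I*pi/3) = 0.)
A character is irreducible iff <chi, chi> = 1, so this representation is irreducible.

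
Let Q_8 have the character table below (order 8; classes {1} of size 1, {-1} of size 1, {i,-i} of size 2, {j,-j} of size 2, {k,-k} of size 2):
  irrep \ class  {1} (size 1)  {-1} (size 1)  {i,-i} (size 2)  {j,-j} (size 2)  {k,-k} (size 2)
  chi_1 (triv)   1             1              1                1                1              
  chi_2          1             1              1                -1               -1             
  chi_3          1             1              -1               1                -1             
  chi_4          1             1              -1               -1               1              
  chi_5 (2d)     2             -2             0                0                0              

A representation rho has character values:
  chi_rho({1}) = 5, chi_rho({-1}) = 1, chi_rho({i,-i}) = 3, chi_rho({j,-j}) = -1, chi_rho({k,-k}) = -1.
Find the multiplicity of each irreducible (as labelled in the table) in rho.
Multiplicities: chi_1: 1, chi_2: 2, chi_3: 0, chi_4: 0, chi_5: 1.

Why: Use <chi_rho, chi> = (1/|G|) sum_C |C| * chi_rho(C) * conj(chi(C)) with |G| = 8 for each irreducible chi in the table:
  <chi_rho, chi_1> = (1/8)[1*(5)*conj(1) + 1*(1)*conj(1) + 2*(3)*conj(1) + 2*(-1)*conj(1) + 2*(-1)*conj(1)]
      = (1/8)[(5) + (1) + (6) + (-2) + (-2)] = 8/8 = 1
  <chi_rho, chi_2> = (1/8)[1*(5)*conj(1) + 1*(1)*conj(1) + 2*(3)*conj(1) + 2*(-1)*conj(-1) + 2*(-1)*conj(-1)]
      = (1/8)[(5) + (1) + (6) + (2) + (2)] = 16/8 = 2
  <chi_rho, chi_3> = (1/8)[1*(5)*conj(1) + 1*(1)*conj(1) + 2*(3)*conj(-1) + 2*(-1)*conj(1) + 2*(-1)*conj(-1)]
      = (1/8)[(5) + (1) + (-6) + (-2) + (2)] = 0/8 = 0
  <chi_rho, chi_4> = (1/8)[1*(5)*conj(1) + 1*(1)*conj(1) + 2*(3)*conj(-1) + 2*(-1)*conj(-1) + 2*(-1)*conj(1)]
      = (1/8)[(5) + (1) + (-6) + (2) + (-2)] = 0/8 = 0
  <chi_rho, chi_5> = (1/8)[1*(5)*conj(2) + 1*(1)*conj(-2) + 2*(3)*conj(0) + 2*(-1)*conj(0) + 2*(-1)*conj(0)]
      = (1/8)[(10) + (-2) + (0) + (0) + (0)] = 8/8 = 1
Dimension check: dim(rho) = sum (mult * dim) = 1*1 + 2*1 + 0*1 + 0*1 + 1*2 = 5 = chi_rho(e) = 5.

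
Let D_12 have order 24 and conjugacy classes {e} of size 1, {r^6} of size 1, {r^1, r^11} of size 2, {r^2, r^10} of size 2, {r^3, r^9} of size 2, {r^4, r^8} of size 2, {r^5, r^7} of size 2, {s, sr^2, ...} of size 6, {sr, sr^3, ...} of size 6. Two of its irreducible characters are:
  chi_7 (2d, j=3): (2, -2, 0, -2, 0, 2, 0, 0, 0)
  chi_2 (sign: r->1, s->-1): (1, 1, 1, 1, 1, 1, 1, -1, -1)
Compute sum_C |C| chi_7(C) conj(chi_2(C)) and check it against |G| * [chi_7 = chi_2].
Sum = 0; so <chi_7, chi_2> = 0 (distinct irreducibles are orthogonal).

Reasoning: Compute term by term over conjugacy classes (|C| * chi_7(C) * conj(chi_2(C))):
  1*(2)*conj(1) + 1*(-2)*conj(1) + 2*(0)*conj(1) + 2*(-2)*conj(1) + 2*(0)*conj(1) + 2*(2)*conj(1) + 2*(0)*conj(1) + 6*(0)*conj(-1) + 6*(0)*conj(-1)
  = (2) + (-2) + (0) + (-4) + (0) + (4) + (0) + (0) + (0)
  = 0.
Dividing by |G| = 24 gives 0/24 = 0, matching the row-orthogonality relation <chi_7, chi_2> = [chi_7 = chi_2].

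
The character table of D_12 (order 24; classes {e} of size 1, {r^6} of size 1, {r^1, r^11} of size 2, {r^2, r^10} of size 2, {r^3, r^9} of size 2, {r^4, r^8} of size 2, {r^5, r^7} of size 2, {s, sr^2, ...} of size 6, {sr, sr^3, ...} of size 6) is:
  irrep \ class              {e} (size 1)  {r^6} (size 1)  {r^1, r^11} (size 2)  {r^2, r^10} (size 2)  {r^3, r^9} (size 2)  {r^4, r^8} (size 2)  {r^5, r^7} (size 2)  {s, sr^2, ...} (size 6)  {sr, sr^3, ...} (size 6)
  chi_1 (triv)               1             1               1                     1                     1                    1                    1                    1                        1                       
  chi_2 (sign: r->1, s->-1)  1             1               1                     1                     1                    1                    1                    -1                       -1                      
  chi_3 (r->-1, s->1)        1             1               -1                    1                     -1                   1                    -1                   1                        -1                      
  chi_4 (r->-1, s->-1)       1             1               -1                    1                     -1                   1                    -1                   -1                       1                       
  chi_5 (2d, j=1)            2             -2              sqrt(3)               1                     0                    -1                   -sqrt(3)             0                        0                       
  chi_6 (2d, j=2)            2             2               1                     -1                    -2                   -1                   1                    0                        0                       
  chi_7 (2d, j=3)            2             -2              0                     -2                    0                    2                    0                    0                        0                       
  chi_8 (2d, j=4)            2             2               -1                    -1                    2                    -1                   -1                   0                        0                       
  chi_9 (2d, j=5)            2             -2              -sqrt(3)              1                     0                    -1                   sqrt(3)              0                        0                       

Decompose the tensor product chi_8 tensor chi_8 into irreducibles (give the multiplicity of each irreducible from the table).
chi_8 tensor chi_8 = chi_1 + chi_2 + chi_8 (all other irreducibles have multiplicity 0).

Why: The character of a tensor product is the pointwise product (chi_8 * chi_8)(C) = chi_8(C) * chi_8(C):
  {e}: (2)*(2), {r^6}: (2)*(2), {r^1, r^11}: (-1)*(-1), {r^2, r^10}: (-1)*(-1), {r^3, r^9}: (2)*(2), {r^4, r^8}: (-1)*(-1), {r^5, r^7}: (-1)*(-1), {s, sr^2, ...}: (0)*(0), {sr, sr^3, ...}: (0)*(0)
so (chi_8 * chi_8) takes values
  {e} -> 4, {r^6} -> 4, {r^1, r^11} -> 1, {r^2, r^10} -> 1, {r^3, r^9} -> 4, {r^4, r^8} -> 1, {r^5, r^7} -> 1, {s, sr^2, ...} -> 0, {sr, sr^3, ...} -> 0.
Now take the inner product of this character with each irreducible chi from the table, <chi_8*chi_8, chi> = (1/24) sum_C |C| (chi_8*chi_8)(C) conj(chi(C)):
  <chi_8*chi_8, chi_1> = (1/24)[1*(4)*conj(1) + 1*(4)*conj(1) + 2*(1)*conj(1) + 2*(1)*conj(1) + 2*(4)*conj(1) + 2*(1)*conj(1) + 2*(1)*conj(1) + 6*(0)*conj(1) + 6*(0)*conj(1)]
      = (1/24)[(4) + (4) + (2) + (2) + (8) + (2) + (2) + (0) + (0)] = 24/24 = 1
  <chi_8*chi_8, chi_2> = (1/24)[1*(4)*conj(1) + 1*(4)*conj(1) + 2*(1)*conj(1) + 2*(1)*conj(1) + 2*(4)*conj(1) + 2*(1)*conj(1) + 2*(1)*conj(1) + 6*(0)*conj(-1) + 6*(0)*conj(-1)]
      = (1/24)[(4) + (4) + (2) + (2) + (8) + (2) + (2) + (0) + (0)] = 24/24 = 1
  <chi_8*chi_8, chi_3> = (1/24)[1*(4)*conj(1) + 1*(4)*conj(1) + 2*(1)*conj(-1) + 2*(1)*conj(1) + 2*(4)*conj(-1) + 2*(1)*conj(1) + 2*(1)*conj(-1) + 6*(0)*conj(1) + 6*(0)*conj(-1)]
      = (1/24)[(4) + (4) + (-2) + (2) + (-8) + (2) + (-2) + (0) + (0)] = 0/24 = 0
  <chi_8*chi_8, chi_4> = (1/24)[1*(4)*conj(1) + 1*(4)*conj(1) + 2*(1)*conj(-1) + 2*(1)*conj(1) + 2*(4)*conj(-1) + 2*(1)*conj(1) + 2*(1)*conj(-1) + 6*(0)*conj(-1) + 6*(0)*conj(1)]
      = (1/24)[(4) + (4) + (-2) + (2) + (-8) + (2) + (-2) + (0) + (0)] = 0/24 = 0
  <chi_8*chi_8, chi_5> = (1/24)[1*(4)*conj(2) + 1*(4)*conj(-2) + 2*(1)*conj(sqrt(3)) + 2*(1)*conj(1) + 2*(4)*conj(0) + 2*(1)*conj(-1) + 2*(1)*conj(-sqrt(3)) + 6*(0)*conj(0) + 6*(0)*conj(0)]
      = (1/24)[(8) + (-8) + (2*sqrt(3)) + (2) + (0) + (-2) + (-2*sqrt(3)) + (0) + (0)] = 0/24 = 0
  <chi_8*chi_8, chi_6> = (1/24)[1*(4)*conj(2) + 1*(4)*conj(2) + 2*(1)*conj(1) + 2*(1)*conj(-1) + 2*(4)*conj(-2) + 2*(1)*conj(-1) + 2*(1)*conj(1) + 6*(0)*conj(0) + 6*(0)*conj(0)]
      = (1/24)[(8) + (8) + (2) + (-2) + (-16) + (-2) + (2) + (0) + (0)] = 0/24 = 0
  <chi_8*chi_8, chi_7> = (1/24)[1*(4)*conj(2) + 1*(4)*conj(-2) + 2*(1)*conj(0) + 2*(1)*conj(-2) + 2*(4)*conj(0) + 2*(1)*conj(2) + 2*(1)*conj(0) + 6*(0)*conj(0) + 6*(0)*conj(0)]
      = (1/24)[(8) + (-8) + (0) + (-4) + (0) + (4) + (0) + (0) + (0)] = 0/24 = 0
  <chi_8*chi_8, chi_8> = (1/24)[1*(4)*conj(2) + 1*(4)*conj(2) + 2*(1)*conj(-1) + 2*(1)*conj(-1) + 2*(4)*conj(2) + 2*(1)*conj(-1) + 2*(1)*conj(-1) + 6*(0)*conj(0) + 6*(0)*conj(0)]
      = (1/24)[(8) + (8) + (-2) + (-2) + (16) + (-2) + (-2) + (0) + (0)] = 24/24 = 1
  <chi_8*chi_8, chi_9> = (1/24)[1*(4)*conj(2) + 1*(4)*conj(-2) + 2*(1)*conj(-sqrt(3)) + 2*(1)*conj(1) + 2*(4)*conj(0) + 2*(1)*conj(-1) + 2*(1)*conj(sqrt(3)) + 6*(0)*conj(0) + 6*(0)*conj(0)]
      = (1/24)[(8) + (-8) + (-2*sqrt(3)) + (2) + (0) + (-2) + (2*sqrt(3)) + (0) + (0)] = 0/24 = 0
Hence the multiplicities are chi_1: 1, chi_2: 1, chi_8: 1. Dimension check: dim(chi_8)*dim(chi_8) = 2*2 = 4 and sum (mult * dim) = 1*1 + 1*1 + 1*2 = 4.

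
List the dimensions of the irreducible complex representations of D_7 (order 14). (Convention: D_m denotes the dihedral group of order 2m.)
Dimensions: 1, 1, 2, 2, 2

Argument: There are 5 irreducibles (= number of conjugacy classes). Their dimensions d_i satisfy sum d_i^2 = |G| = 14: 1 + 1 + 4 + 4 + 4 = 14.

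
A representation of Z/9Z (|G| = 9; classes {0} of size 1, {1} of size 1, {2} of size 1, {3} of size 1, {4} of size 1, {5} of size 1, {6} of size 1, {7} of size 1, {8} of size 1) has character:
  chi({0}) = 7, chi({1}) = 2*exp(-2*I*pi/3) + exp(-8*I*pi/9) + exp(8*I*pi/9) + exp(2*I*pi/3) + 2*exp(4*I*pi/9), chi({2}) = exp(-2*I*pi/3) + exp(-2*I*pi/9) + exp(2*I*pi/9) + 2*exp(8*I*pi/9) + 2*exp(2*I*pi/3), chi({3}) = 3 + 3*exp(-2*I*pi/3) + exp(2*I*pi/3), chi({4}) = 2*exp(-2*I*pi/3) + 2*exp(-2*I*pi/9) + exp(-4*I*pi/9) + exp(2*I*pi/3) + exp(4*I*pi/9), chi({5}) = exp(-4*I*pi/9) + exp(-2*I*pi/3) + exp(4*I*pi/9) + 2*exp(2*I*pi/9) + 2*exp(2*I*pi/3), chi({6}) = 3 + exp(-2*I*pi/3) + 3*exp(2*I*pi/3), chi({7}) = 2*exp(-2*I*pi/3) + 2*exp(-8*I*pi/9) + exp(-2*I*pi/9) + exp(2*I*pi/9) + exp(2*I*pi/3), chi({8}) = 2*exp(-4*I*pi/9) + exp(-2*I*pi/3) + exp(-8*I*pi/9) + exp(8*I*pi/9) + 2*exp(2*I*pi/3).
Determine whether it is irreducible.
Not irreducible (reducible): <chi, chi> = 11 > 1.

Reasoning: <chi, chi> = (1/|G|) sum_C |C| * |chi(C)|^2 = (1/9)[1*|7|^2 + 1*|2*exp(-2*I*pi/3) + exp(-8*I*pi/9) + exp(8*I*pi/9) + exp(2*I*pi/3) + 2*exp(4*I*pi/9)|^2 + 1*|exp(-2*I*pi/3) + exp(-2*I*pi/9) + exp(2*I*pi/9) + 2*exp(8*I*pi/9) + 2*exp(2*I*pi/3)|^2 + 1*|3 + 3*exp(-2*I*pi/3) + exp(2*I*pi/3)|^2 + 1*|2*exp(-2*I*pi/3) + 2*exp(-2*I*pi/9) + exp(-4*I*pi/9) + exp(2*I*pi/3) + exp(4*I*pi/9)|^2 + 1*|exp(-4*I*pi/9) + exp(-2*I*pi/3) + exp(4*I*pi/9) + 2*exp(2*I*pi/9) + 2*exp(2*I*pi/3)|^2 + 1*|3 + exp(-2*I*pi/3) + 3*exp(2*I*pi/3)|^2 + 1*|2*exp(-2*I*pi/3) + 2*exp(-8*I*pi/9) + exp(-2*I*pi/9) + exp(2*I*pi/9) + exp(2*I*pi/3)|^2 + 1*|2*exp(-4*I*pi/9) + exp(-2*I*pi/3) + exp(-8*I*pi/9) + exp(8*I*pi/9) + 2*exp(2*I*pi/3)|^2]
  = (1/9)[(49) + (11 + 5*exp(-4*I*pi/9) + 6*exp(-2*I*pi/9) + 4*exp(-2*I*pi/3) + 4*exp(-8*I*pi/9) + 4*exp(8*I*pi/9) + 4*exp(2*I*pi/3) + 6*exp(2*I*pi/9) + 5*exp(4*I*pi/9)) + (11 + 6*exp(-4*I*pi/9) + 4*exp(-2*I*pi/3) + 4*exp(-2*I*pi/9) + 5*exp(-8*I*pi/9) + 5*exp(8*I*pi/9) + 4*exp(2*I*pi/9) + 4*exp(2*I*pi/3) + 6*exp(4*I*pi/9)) + (4) + (11 + 4*exp(-4*I*pi/9) + 4*exp(-2*I*pi/3) + 5*exp(-2*I*pi/9) + 6*exp(-8*I*pi/9) + 6*exp(8*I*pi/9) + 5*exp(2*I*pi/9) + 4*exp(2*I*pi/3) + 4*exp(4*I*pi/9)) + (11 + 4*exp(-4*I*pi/9) + 4*exp(-2*I*pi/3) + 5*exp(-2*I*pi/9) + 6*exp(-8*I*pi/9) + 6*exp(8*I*pi/9) + 5*exp(2*I*pi/9) + 4*exp(2*I*pi/3) + 4*exp(4*I*pi/9)) + (4) + (11 + 6*exp(-4*I*pi/9) + 4*exp(-2*I*pi/3) + 4*exp(-2*I*pi/9) + 5*exp(-8*I*pi/9) + 5*exp(8*I*pi/9) + 4*exp(2*I*pi/9) + 4*exp(2*I*pi/3) + 6*exp(4*I*pi/9)) + (11 + 5*exp(-4*I*pi/9) + 6*exp(-2*I*pi/9) + 4*exp(-2*I*pi/3) + 4*exp(-8*I*pi/9) + 4*exp(8*I*pi/9) + 4*exp(2*I*pi/3) + 6*exp(2*I*pi/9) + 5*exp(4*I*pi/9))] = 99/9 = 11.
(Exp terms are combined using exp(i*s)*conj(exp(i*t)) = exp(i*(s-t)), and sums of them are collapsed using the identity that for every m > 1 the m distinct m-th roots of unity sum to 0, e.g. 1 + exp(2*I*pi/3) + exp(-2*I*pi/3) = 0.)
A character is irreducible iff <chi, chi> = 1, so this representation is reducible.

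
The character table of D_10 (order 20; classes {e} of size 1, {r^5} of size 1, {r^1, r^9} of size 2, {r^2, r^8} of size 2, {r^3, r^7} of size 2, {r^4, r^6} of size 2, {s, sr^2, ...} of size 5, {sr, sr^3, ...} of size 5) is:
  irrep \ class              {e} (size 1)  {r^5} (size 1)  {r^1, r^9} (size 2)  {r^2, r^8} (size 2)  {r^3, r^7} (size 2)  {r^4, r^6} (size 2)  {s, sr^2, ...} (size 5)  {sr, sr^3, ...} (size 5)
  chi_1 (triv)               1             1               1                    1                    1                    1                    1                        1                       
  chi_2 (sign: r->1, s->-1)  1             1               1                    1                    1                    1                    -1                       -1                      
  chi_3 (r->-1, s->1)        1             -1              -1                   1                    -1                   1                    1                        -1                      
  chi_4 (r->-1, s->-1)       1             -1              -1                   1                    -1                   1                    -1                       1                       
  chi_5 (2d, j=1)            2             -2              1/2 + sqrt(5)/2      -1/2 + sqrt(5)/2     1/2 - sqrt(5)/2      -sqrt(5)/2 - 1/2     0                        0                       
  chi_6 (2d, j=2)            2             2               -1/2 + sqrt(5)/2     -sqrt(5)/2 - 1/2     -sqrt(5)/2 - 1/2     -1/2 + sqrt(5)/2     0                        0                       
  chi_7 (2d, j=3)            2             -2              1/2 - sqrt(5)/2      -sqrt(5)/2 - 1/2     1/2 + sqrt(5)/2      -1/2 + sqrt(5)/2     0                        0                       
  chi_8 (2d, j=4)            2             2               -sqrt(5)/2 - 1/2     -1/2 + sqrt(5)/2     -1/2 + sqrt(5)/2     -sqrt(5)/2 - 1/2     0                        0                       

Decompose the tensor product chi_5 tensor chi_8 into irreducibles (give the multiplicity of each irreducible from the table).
chi_5 tensor chi_8 = chi_3 + chi_4 + chi_7 (all other irreducibles have multiplicity 0).

The character of a tensor product is the pointwise product (chi_5 * chi_8)(C) = chi_5(C) * chi_8(C):
  {e}: (2)*(2), {r^5}: (-2)*(2), {r^1, r^9}: (1/2 + sqrt(5)/2)*(-sqrt(5)/2 - 1/2), {r^2, r^8}: (-1/2 + sqrt(5)/2)*(-1/2 + sqrt(5)/2), {r^3, r^7}: (1/2 - sqrt(5)/2)*(-1/2 + sqrt(5)/2), {r^4, r^6}: (-sqrt(5)/2 - 1/2)*(-sqrt(5)/2 - 1/2), {s, sr^2, ...}: (0)*(0), {sr, sr^3, ...}: (0)*(0)
so (chi_5 * chi_8) takes values
  {e} -> 4, {r^5} -> -4, {r^1, r^9} -> -3/2 - sqrt(5)/2, {r^2, r^8} -> 3/2 - sqrt(5)/2, {r^3, r^7} -> -3/2 + sqrt(5)/2, {r^4, r^6} -> sqrt(5)/2 + 3/2, {s, sr^2, ...} -> 0, {sr, sr^3, ...} -> 0.
Now take the inner product of this character with each irreducible chi from the table, <chi_5*chi_8, chi> = (1/20) sum_C |C| (chi_5*chi_8)(C) conj(chi(C)):
  <chi_5*chi_8, chi_1> = (1/20)[1*(4)*conj(1) + 1*(-4)*conj(1) + 2*(-3/2 - sqrt(5)/2)*conj(1) + 2*(3/2 - sqrt(5)/2)*conj(1) + 2*(-3/2 + sqrt(5)/2)*conj(1) + 2*(sqrt(5)/2 + 3/2)*conj(1) + 5*(0)*conj(1) + 5*(0)*conj(1)]
      = (1/20)[(4) + (-4) + (-3 - sqrt(5)) + (3 - sqrt(5)) + (-3 + sqrt(5)) + (sqrt(5) + 3) + (0) + (0)] = 0/20 = 0
  <chi_5*chi_8, chi_2> = (1/20)[1*(4)*conj(1) + 1*(-4)*conj(1) + 2*(-3/2 - sqrt(5)/2)*conj(1) + 2*(3/2 - sqrt(5)/2)*conj(1) + 2*(-3/2 + sqrt(5)/2)*conj(1) + 2*(sqrt(5)/2 + 3/2)*conj(1) + 5*(0)*conj(-1) + 5*(0)*conj(-1)]
      = (1/20)[(4) + (-4) + (-3 - sqrt(5)) + (3 - sqrt(5)) + (-3 + sqrt(5)) + (sqrt(5) + 3) + (0) + (0)] = 0/20 = 0
  <chi_5*chi_8, chi_3> = (1/20)[1*(4)*conj(1) + 1*(-4)*conj(-1) + 2*(-3/2 - sqrt(5)/2)*conj(-1) + 2*(3/2 - sqrt(5)/2)*conj(1) + 2*(-3/2 + sqrt(5)/2)*conj(-1) + 2*(sqrt(5)/2 + 3/2)*conj(1) + 5*(0)*conj(1) + 5*(0)*conj(-1)]
      = (1/20)[(4) + (4) + (sqrt(5) + 3) + (3 - sqrt(5)) + (3 - sqrt(5)) + (sqrt(5) + 3) + (0) + (0)] = 20/20 = 1
  <chi_5*chi_8, chi_4> = (1/20)[1*(4)*conj(1) + 1*(-4)*conj(-1) + 2*(-3/2 - sqrt(5)/2)*conj(-1) + 2*(3/2 - sqrt(5)/2)*conj(1) + 2*(-3/2 + sqrt(5)/2)*conj(-1) + 2*(sqrt(5)/2 + 3/2)*conj(1) + 5*(0)*conj(-1) + 5*(0)*conj(1)]
      = (1/20)[(4) + (4) + (sqrt(5) + 3) + (3 - sqrt(5)) + (3 - sqrt(5)) + (sqrt(5) + 3) + (0) + (0)] = 20/20 = 1
  <chi_5*chi_8, chi_5> = (1/20)[1*(4)*conj(2) + 1*(-4)*conj(-2) + 2*(-3/2 - sqrt(5)/2)*conj(1/2 + sqrt(5)/2) + 2*(3/2 - sqrt(5)/2)*conj(-1/2 + sqrt(5)/2) + 2*(-3/2 + sqrt(5)/2)*conj(1/2 - sqrt(5)/2) + 2*(sqrt(5)/2 + 3/2)*conj(-sqrt(5)/2 - 1/2) + 5*(0)*conj(0) + 5*(0)*conj(0)]
      = (1/20)[(8) + (8) + (-2*sqrt(5) - 4) + (-4 + 2*sqrt(5)) + (-4 + 2*sqrt(5)) + (-2*sqrt(5) - 4) + (0) + (0)] = 0/20 = 0
  <chi_5*chi_8, chi_6> = (1/20)[1*(4)*conj(2) + 1*(-4)*conj(2) + 2*(-3/2 - sqrt(5)/2)*conj(-1/2 + sqrt(5)/2) + 2*(3/2 - sqrt(5)/2)*conj(-sqrt(5)/2 - 1/2) + 2*(-3/2 + sqrt(5)/2)*conj(-sqrt(5)/2 - 1/2) + 2*(sqrt(5)/2 + 3/2)*conj(-1/2 + sqrt(5)/2) + 5*(0)*conj(0) + 5*(0)*conj(0)]
      = (1/20)[(8) + (-8) + (-sqrt(5) - 1) + (1 - sqrt(5)) + (-1 + sqrt(5)) + (1 + sqrt(5)) + (0) + (0)] = 0/20 = 0
  <chi_5*chi_8, chi_7> = (1/20)[1*(4)*conj(2) + 1*(-4)*conj(-2) + 2*(-3/2 - sqrt(5)/2)*conj(1/2 - sqrt(5)/2) + 2*(3/2 - sqrt(5)/2)*conj(-sqrt(5)/2 - 1/2) + 2*(-3/2 + sqrt(5)/2)*conj(1/2 + sqrt(5)/2) + 2*(sqrt(5)/2 + 3/2)*conj(-1/2 + sqrt(5)/2) + 5*(0)*conj(0) + 5*(0)*conj(0)]
      = (1/20)[(8) + (8) + (1 + sqrt(5)) + (1 - sqrt(5)) + (1 - sqrt(5)) + (1 + sqrt(5)) + (0) + (0)] = 20/20 = 1
  <chi_5*chi_8, chi_8> = (1/20)[1*(4)*conj(2) + 1*(-4)*conj(2) + 2*(-3/2 - sqrt(5)/2)*conj(-sqrt(5)/2 - 1/2) + 2*(3/2 - sqrt(5)/2)*conj(-1/2 + sqrt(5)/2) + 2*(-3/2 + sqrt(5)/2)*conj(-1/2 + sqrt(5)/2) + 2*(sqrt(5)/2 + 3/2)*conj(-sqrt(5)/2 - 1/2) + 5*(0)*conj(0) + 5*(0)*conj(0)]
      = (1/20)[(8) + (-8) + (4 + 2*sqrt(5)) + (-4 + 2*sqrt(5)) + (4 - 2*sqrt(5)) + (-2*sqrt(5) - 4) + (0) + (0)] = 0/20 = 0
Hence the multiplicities are chi_3: 1, chi_4: 1, chi_7: 1. Dimension check: dim(chi_5)*dim(chi_8) = 2*2 = 4 and sum (mult * dim) = 1*1 + 1*1 + 1*2 = 4.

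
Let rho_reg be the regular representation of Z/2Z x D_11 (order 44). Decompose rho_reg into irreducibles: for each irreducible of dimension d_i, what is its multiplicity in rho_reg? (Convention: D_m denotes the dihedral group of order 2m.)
Each irreducible V_i of dimension d_i appears with multiplicity d_i, i.e. rho_reg = (direct sum over all irreducibles V_i) d_i V_i. The irreducible dimensions for Z/2Z x D_11 are 1, 1, 1, 1, 2, 2, 2, 2, 2, 2, 2, 2, 2, 2: 4 irreducibles of dimension 1, each with multiplicity 1; 10 irreducibles of dimension 2, each with multiplicity 2. Total dimension 4*1*1 + 10*2*2 = 44 = |G|.

Details: General theorem: in the regular representation of a finite group G, each irreducible appears with multiplicity equal to its dimension. Check: dim(rho_reg) = sum d_i^2 = 1 + 1 + 1 + 1 + 4 + 4 + 4 + 4 + 4 + 4 + 4 + 4 + 4 + 4 = 44 = |G|.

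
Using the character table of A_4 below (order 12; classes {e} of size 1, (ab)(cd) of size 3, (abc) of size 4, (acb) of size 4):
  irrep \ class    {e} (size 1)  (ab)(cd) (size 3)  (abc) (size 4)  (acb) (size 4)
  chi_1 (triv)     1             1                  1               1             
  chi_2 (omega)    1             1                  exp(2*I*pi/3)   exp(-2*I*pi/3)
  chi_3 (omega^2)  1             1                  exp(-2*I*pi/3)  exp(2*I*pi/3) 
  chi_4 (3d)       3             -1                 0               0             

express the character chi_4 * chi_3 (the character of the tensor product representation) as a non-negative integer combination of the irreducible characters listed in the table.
chi_4 tensor chi_3 = chi_4 (all other irreducibles have multiplicity 0).

Proof sketch: The character of a tensor product is the pointwise product (chi_4 * chi_3)(C) = chi_4(C) * chi_3(C):
  {e}: (3)*(1), (ab)(cd): (-1)*(1), (abc): (0)*(exp(-2*I*pi/3)), (acb): (0)*(exp(2*I*pi/3))
so (chi_4 * chi_3) takes values
  {e} -> 3, (ab)(cd) -> -1, (abc) -> 0, (acb) -> 0.
Now take the inner product of this character with each irreducible chi from the table, <chi_4*chi_3, chi> = (1/12) sum_C |C| (chi_4*chi_3)(C) conj(chi(C)):
  <chi_4*chi_3, chi_1> = (1/12)[1*(3)*conj(1) + 3*(-1)*conj(1) + 4*(0)*conj(1) + 4*(0)*conj(1)]
      = (1/12)[(3) + (-3) + (0) + (0)] = 0/12 = 0
  <chi_4*chi_3, chi_2> = (1/12)[1*(3)*conj(1) + 3*(-1)*conj(1) + 4*(0)*conj(exp(2*I*pi/3)) + 4*(0)*conj(exp(-2*I*pi/3))]
      = (1/12)[(3) + (-3) + (0) + (0)] = 0/12 = 0
  <chi_4*chi_3, chi_3> = (1/12)[1*(3)*conj(1) + 3*(-1)*conj(1) + 4*(0)*conj(exp(-2*I*pi/3)) + 4*(0)*conj(exp(2*I*pi/3))]
      = (1/12)[(3) + (-3) + (0) + (0)] = 0/12 = 0
  <chi_4*chi_3, chi_4> = (1/12)[1*(3)*conj(3) + 3*(-1)*conj(-1) + 4*(0)*conj(0) + 4*(0)*conj(0)]
      = (1/12)[(9) + (3) + (0) + (0)] = 12/12 = 1
(Exp terms are combined using exp(i*s)*conj(exp(i*t)) = exp(i*(s-t)), and sums of them are collapsed using the identity that for every m > 1 the m distinct m-th roots of unity sum to 0, e.g. 1 + exp(2*I*pi/3) + exp(-2*I*pi/3) = 0.)
Hence the multiplicities are chi_4: 1. Dimension check: dim(chi_4)*dim(chi_3) = 3*1 = 3 and sum (mult * dim) = 1*3 = 3.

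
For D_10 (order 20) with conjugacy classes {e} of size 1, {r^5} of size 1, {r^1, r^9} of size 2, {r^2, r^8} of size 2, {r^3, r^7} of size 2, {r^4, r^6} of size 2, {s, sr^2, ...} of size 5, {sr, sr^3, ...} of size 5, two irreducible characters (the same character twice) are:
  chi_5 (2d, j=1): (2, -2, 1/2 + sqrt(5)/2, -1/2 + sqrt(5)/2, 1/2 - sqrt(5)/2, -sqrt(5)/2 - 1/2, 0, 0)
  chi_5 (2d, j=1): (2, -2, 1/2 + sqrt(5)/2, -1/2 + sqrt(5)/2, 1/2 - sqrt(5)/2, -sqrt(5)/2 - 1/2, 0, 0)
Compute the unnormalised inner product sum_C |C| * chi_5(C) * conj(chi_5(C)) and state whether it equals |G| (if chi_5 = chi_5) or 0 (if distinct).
Sum = 20 = |G| = 20; so <chi_5, chi_5> = 1 (norm-1 confirms irreducibility).

Compute term by term over conjugacy classes (|C| * chi_5(C) * conj(chi_5(C))):
  1*(2)*conj(2) + 1*(-2)*conj(-2) + 2*(1/2 + sqrt(5)/2)*conj(1/2 + sqrt(5)/2) + 2*(-1/2 + sqrt(5)/2)*conj(-1/2 + sqrt(5)/2) + 2*(1/2 - sqrt(5)/2)*conj(1/2 - sqrt(5)/2) + 2*(-sqrt(5)/2 - 1/2)*conj(-sqrt(5)/2 - 1/2) + 5*(0)*conj(0) + 5*(0)*conj(0)
  = (4) + (4) + (sqrt(5) + 3) + (3 - sqrt(5)) + (3 - sqrt(5)) + (sqrt(5) + 3) + (0) + (0)
  = 20.
Dividing by |G| = 20 gives 20/20 = 1, matching the row-orthogonality relation <chi_5, chi_5> = [chi_5 = chi_5].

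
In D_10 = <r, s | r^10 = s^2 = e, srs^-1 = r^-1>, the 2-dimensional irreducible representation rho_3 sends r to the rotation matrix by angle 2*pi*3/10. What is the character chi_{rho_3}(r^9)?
chi_{rho_3}(r^9) = 2*cos(2*pi*3*9/10) = 1/2 - sqrt(5)/2

Proof sketch: rho_3(r^9) is rotation by angle 2*pi*3*9/10, whose trace is 2*cos(2*pi*3*9/10) = 1/2 - sqrt(5)/2.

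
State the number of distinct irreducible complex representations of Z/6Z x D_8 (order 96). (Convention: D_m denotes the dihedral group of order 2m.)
42

Argument: The number of irreducible complex representations of a finite group equals its number of conjugacy classes. For a direct product, #classes(G x H) = #classes(G) * #classes(H). Z/6Z has 6 classes (abelian), D_8 has 7 classes, so 6 * 7 = 42, so Z/6Z x D_8 (order 96) has exactly 42 irreducible complex representations.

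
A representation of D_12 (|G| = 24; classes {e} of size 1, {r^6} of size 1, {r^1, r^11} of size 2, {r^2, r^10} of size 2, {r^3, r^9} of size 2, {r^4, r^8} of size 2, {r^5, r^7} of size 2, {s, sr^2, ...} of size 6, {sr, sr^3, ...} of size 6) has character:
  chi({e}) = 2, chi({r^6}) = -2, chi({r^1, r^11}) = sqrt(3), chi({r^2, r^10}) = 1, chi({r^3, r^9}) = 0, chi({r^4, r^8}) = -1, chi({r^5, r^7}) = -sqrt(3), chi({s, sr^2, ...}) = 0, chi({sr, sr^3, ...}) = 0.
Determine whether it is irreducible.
Irreducible: <chi, chi> = 1.

Details: <chi, chi> = (1/|G|) sum_C |C| * |chi(C)|^2 = (1/24)[1*|2|^2 + 1*|-2|^2 + 2*|sqrt(3)|^2 + 2*|1|^2 + 2*|0|^2 + 2*|-1|^2 + 2*|-sqrt(3)|^2 + 6*|0|^2 + 6*|0|^2]
  = (1/24)[(4) + (4) + (6) + (2) + (0) + (2) + (6) + (0) + (0)] = 24/24 = 1.
A character is irreducible iff <chi, chi> = 1, so this representation is irreducible.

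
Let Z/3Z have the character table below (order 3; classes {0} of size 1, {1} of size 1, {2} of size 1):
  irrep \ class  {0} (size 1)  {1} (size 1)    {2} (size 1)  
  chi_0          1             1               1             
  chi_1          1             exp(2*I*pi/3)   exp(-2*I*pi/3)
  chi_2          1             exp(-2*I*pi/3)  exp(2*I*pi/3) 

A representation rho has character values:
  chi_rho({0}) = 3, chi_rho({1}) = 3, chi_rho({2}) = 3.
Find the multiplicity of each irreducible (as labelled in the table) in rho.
Multiplicities: chi_0: 3, chi_1: 0, chi_2: 0.

Why: Use <chi_rho, chi> = (1/|G|) sum_C |C| * chi_rho(C) * conj(chi(C)) with |G| = 3 for each irreducible chi in the table:
  <chi_rho, chi_0> = (1/3)[1*(3)*conj(1) + 1*(3)*conj(1) + 1*(3)*conj(1)]
      = (1/3)[(3) + (3) + (3)] = 9/3 = 3
  <chi_rho, chi_1> = (1/3)[1*(3)*conj(1) + 1*(3)*conj(exp(2*I*pi/3)) + 1*(3)*conj(exp(-2*I*pi/3))]
      = (1/3)[(3) + (3*exp(-2*I*pi/3)) + (3*exp(2*I*pi/3))] = 0/3 = 0
  <chi_rho, chi_2> = (1/3)[1*(3)*conj(1) + 1*(3)*conj(exp(-2*I*pi/3)) + 1*(3)*conj(exp(2*I*pi/3))]
      = (1/3)[(3) + (3*exp(2*I*pi/3)) + (3*exp(-2*I*pi/3))] = 0/3 = 0
(Exp terms are combined using exp(i*s)*conj(exp(i*t)) = exp(i*(s-t)), and sums of them are collapsed using the identity that for every m > 1 the m distinct m-th roots of unity sum to 0, e.g. 1 + exp(2*I*pi/3) + exp(-2*I*pi/3) = 0.)
Dimension check: dim(rho) = sum (mult * dim) = 3*1 + 0*1 + 0*1 = 3 = chi_rho(e) = 3.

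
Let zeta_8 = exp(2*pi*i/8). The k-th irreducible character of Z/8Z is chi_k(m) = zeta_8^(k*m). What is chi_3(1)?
chi_3(1) = zeta_8^3 = exp(3*I*pi/4)

Working: chi_3(1) = zeta_8^(3*1) = zeta_8^3. Since zeta_8^8 = 1, this equals zeta_8^3 = exp(2*pi*i*3/8) = exp(3*I*pi/4).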